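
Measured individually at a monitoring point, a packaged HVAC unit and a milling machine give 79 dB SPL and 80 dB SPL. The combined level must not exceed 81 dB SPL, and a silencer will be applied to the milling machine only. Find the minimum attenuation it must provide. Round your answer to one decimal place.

Everything except the milling machine sums to 10^(79/10) = 7.943e+07 in linear terms, 79.00 dB SPL.
To meet 81 dB SPL overall, the treated milling machine may contribute at most 10^(81/10) − 7.943e+07 = 4.646e+07, i.e. 76.67 dB SPL.
So the milling machine must be reduced from 80 to 76.67 dB SPL: IL = 3.33 dB.

3.3 dB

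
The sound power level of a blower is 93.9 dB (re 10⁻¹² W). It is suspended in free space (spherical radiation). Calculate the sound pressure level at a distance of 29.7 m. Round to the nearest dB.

L_p = L_w − 10·log₁₀(4π·r²) with r = 29.7 m.
4π·r² = 1.108e+04 m², 10·log₁₀ of that is 40.447 dB.
L_p = 93.9 − 40.447 = 53.45 dB.

53 dB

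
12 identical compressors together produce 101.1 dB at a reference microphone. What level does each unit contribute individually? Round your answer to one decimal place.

For N identical incoherent sources L_total = L₁ + 10·log₁₀ N, so L₁ = 101.1 − 10·log₁₀(12) = 101.1 − 10.792.

90.3 dB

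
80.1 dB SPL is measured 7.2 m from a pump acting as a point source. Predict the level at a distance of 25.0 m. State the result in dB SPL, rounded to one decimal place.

69.3 dB SPL

Spherical spreading from a point source gives a 20·log₁₀(r₂/r₁) drop.
L₂ = 80.1 − 20·log₁₀(25.0/7.2) = 80.1 − 10.812 = 69.29 dB SPL.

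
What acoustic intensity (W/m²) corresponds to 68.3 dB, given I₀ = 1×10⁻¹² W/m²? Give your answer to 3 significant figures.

6.76e-06 W/m²

I = I₀·10^(L/10) = 10⁻¹² × 10^(68.3/10) = 10^(-5.170).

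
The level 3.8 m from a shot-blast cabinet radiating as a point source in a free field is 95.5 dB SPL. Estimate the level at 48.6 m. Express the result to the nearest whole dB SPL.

73 dB SPL

For a point source, L₂ = L₁ − 20·log₁₀(r₂/r₁).
L₂ = 95.5 − 20·log₁₀(48.6/3.8) = 95.5 − 22.137 = 73.36 dB SPL.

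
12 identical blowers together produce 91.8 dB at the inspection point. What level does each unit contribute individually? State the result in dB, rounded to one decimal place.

12 equal contributions raise the level by 10·log₁₀ 12 = 10.792 dB, so each unit alone gives 91.8 − 10.792.

81.0 dB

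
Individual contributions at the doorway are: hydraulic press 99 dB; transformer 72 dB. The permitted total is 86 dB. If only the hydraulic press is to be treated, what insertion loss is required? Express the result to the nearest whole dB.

13 dB

Everything except the hydraulic press sums to 10^(72/10) = 1.585e+07 in linear terms, 72.00 dB.
To meet 86 dB overall, the treated hydraulic press may contribute at most 10^(86/10) − 1.585e+07 = 3.823e+08, i.e. 85.82 dB.
So the hydraulic press must be reduced from 99 to 85.82 dB: IL = 13.18 dB.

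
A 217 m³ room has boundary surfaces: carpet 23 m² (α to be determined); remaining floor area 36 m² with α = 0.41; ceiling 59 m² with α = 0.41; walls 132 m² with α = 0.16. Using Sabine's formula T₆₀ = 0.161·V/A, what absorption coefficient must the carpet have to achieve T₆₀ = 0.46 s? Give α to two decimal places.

From T₆₀ = 0.161·V/A, the target T₆₀ = 0.46 s needs A = 0.161·217/0.46 = 75.95 m².
Absorption from the other surfaces = 36·0.41 + 59·0.41 + 132·0.16 = 60.07 m², so the carpet must supply 15.88 m² over 23 m².
α = 15.88/23 = 0.690.

0.69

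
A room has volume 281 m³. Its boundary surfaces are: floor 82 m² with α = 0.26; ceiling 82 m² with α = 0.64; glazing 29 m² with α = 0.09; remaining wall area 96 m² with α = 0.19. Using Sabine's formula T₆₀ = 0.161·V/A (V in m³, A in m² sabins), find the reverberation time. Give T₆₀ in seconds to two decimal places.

A = Σ Sᵢαᵢ = 82·0.26 + 82·0.64 + 29·0.09 + 96·0.19 = 94.65 m².
T₆₀ = 0.161·V/A = 0.161·281/94.65 = 0.478 s.

0.48 s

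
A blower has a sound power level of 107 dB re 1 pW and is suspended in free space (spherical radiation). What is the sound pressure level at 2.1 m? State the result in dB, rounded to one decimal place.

89.6 dB

Free-field spherical radiation: L_p = L_w − 10·log₁₀(4π·r²), r = 2.1 m.
4π·r² = 55.42 m², 10·log₁₀ of that is 17.436 dB.
L_p = 107 − 17.436 = 89.56 dB.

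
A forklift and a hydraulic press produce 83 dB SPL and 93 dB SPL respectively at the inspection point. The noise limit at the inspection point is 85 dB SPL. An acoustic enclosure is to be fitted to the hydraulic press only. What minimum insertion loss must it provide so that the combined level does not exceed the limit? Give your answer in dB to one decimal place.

Fixed contribution from the other source: Σ 10^(L/10) = 10^(83/10) = 1.995e+08 (83.00 dB SPL).
The limit corresponds to 10^(85/10) = 3.162e+08; subtracting the fixed part leaves 1.167e+08 for the hydraulic press, i.e. 80.67 dB SPL.
So the hydraulic press must be reduced from 93 to 80.67 dB SPL: IL = 12.33 dB.

12.3 dB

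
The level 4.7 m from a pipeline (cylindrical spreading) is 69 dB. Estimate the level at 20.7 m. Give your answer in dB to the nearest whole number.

63 dB

Cylindrical spreading from a line source gives a 10·log₁₀(r₂/r₁) drop.
L₂ = 69 − 10·log₁₀(20.7/4.7) = 69 − 6.439 = 62.56 dB.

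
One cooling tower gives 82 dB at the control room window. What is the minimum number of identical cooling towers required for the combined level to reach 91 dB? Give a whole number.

8

The shortfall is 91 − 82 = 9.0 dB, and N units add 10·log₁₀ N, so need 10·log₁₀ N ≥ 9.0.
N ≥ 10^(9.0/10) = 7.943, so N = 8.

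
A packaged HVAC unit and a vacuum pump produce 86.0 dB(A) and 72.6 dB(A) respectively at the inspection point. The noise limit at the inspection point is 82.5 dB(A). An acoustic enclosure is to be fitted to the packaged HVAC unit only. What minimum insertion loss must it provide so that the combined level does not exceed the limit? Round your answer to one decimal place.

Fixed contribution from the other source: Σ 10^(L/10) = 10^(72.6/10) = 1.820e+07 (72.60 dB(A)).
To meet 82.5 dB(A) overall, the treated packaged HVAC unit may contribute at most 10^(82.5/10) − 1.820e+07 = 1.596e+08, i.e. 82.03 dB(A).
So the packaged HVAC unit must be reduced from 86.0 to 82.03 dB(A): IL = 3.97 dB.

4.0 dB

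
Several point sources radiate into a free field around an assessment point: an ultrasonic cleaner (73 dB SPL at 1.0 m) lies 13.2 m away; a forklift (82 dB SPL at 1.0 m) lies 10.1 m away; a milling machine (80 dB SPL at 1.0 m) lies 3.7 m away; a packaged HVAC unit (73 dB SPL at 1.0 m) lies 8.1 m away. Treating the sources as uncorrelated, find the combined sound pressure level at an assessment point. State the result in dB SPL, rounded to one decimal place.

Propagate each source to the receiver with L = L_ref − 20·log₁₀(r/r_ref), then add intensities.
ultrasonic cleaner: 73 − 20·log₁₀(13.2/1.0) = 73 − 22.41 = 50.59 dB SPL.
forklift: 82 − 20·log₁₀(10.1/1.0) = 82 − 20.09 = 61.91 dB SPL.
milling machine: 80 − 20·log₁₀(3.7/1.0) = 80 − 11.36 = 68.64 dB SPL.
packaged HVAC unit: 73 − 20·log₁₀(8.1/1.0) = 73 − 18.17 = 54.83 dB SPL.
Σ 10^(L/10) = 9.277e+06 → L_total = 10·log₁₀(9.277e+06) = 69.67 dB SPL.

69.7 dB SPL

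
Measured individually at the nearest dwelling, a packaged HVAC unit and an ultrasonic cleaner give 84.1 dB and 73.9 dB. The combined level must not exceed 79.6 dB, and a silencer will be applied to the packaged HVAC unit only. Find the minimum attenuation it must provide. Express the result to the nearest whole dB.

6 dB

Fixed contribution from the other source: Σ 10^(L/10) = 10^(73.9/10) = 2.455e+07 (73.90 dB).
The limit corresponds to 10^(79.6/10) = 9.120e+07; subtracting the fixed part leaves 6.665e+07 for the packaged HVAC unit, i.e. 78.24 dB.
So the packaged HVAC unit must be reduced from 84.1 to 78.24 dB: IL = 5.86 dB.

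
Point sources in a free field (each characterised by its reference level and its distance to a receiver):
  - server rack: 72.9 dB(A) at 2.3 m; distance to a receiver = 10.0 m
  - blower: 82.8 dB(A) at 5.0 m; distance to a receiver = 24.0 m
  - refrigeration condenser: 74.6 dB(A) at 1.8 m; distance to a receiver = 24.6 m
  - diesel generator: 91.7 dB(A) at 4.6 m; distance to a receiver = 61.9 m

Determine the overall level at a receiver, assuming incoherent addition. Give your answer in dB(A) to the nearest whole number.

Propagate each source to the receiver with L = L_ref − 20·log₁₀(r/r_ref), then add intensities.
server rack: 72.9 − 20·log₁₀(10.0/2.3) = 72.9 − 12.77 = 60.13 dB(A).
blower: 82.8 − 20·log₁₀(24.0/5.0) = 82.8 − 13.62 = 69.18 dB(A).
refrigeration condenser: 74.6 − 20·log₁₀(24.6/1.8) = 74.6 − 22.71 = 51.89 dB(A).
diesel generator: 91.7 − 20·log₁₀(61.9/4.6) = 91.7 − 22.58 = 69.12 dB(A).
Σ 10^(L/10) = 1.762e+07 → L_total = 10·log₁₀(1.762e+07) = 72.46 dB(A).

72 dB(A)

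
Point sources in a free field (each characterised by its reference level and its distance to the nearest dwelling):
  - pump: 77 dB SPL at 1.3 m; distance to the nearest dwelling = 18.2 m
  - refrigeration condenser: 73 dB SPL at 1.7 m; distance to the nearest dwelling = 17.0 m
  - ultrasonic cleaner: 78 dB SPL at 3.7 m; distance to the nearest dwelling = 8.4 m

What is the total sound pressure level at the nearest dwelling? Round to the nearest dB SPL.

Apply inverse-square spreading to bring every level to the receiver, then sum 10^(L/10).
pump: 77 − 20·log₁₀(18.2/1.3) = 77 − 22.92 = 54.08 dB SPL.
refrigeration condenser: 73 − 20·log₁₀(17.0/1.7) = 73 − 20.00 = 53.00 dB SPL.
ultrasonic cleaner: 78 − 20·log₁₀(8.4/3.7) = 78 − 7.12 = 70.88 dB SPL.
Σ 10^(L/10) = 1.270e+07 → L_total = 10·log₁₀(1.270e+07) = 71.04 dB SPL.

71 dB SPL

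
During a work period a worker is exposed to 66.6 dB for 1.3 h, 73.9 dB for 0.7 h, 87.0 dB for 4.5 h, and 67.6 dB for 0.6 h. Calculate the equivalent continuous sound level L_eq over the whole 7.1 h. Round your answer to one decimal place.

85.1 dB

L_eq = 10·log₁₀[(1/T)·Σ tᵢ·10^(Lᵢ/10)] with T = 7.1 h.
Σ tᵢ·10^(Lᵢ/10) = 1.3·10^(66.6/10) + 0.7·10^(73.9/10) + 4.5·10^(87.0/10) + 0.6·10^(67.6/10) = 2.282e+09.
L_eq = 10·log₁₀(2.282e+09/7.1) = 85.07 dB.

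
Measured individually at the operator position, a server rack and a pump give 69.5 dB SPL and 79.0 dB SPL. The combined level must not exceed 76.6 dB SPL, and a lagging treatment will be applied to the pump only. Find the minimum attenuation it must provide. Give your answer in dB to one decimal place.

Fixed contribution from the other source: Σ 10^(L/10) = 10^(69.5/10) = 8.913e+06 (69.50 dB SPL).
To meet 76.6 dB SPL overall, the treated pump may contribute at most 10^(76.6/10) − 8.913e+06 = 3.680e+07, i.e. 75.66 dB SPL.
Required insertion loss = 79.0 − 75.66 = 3.34 dB.

3.3 dB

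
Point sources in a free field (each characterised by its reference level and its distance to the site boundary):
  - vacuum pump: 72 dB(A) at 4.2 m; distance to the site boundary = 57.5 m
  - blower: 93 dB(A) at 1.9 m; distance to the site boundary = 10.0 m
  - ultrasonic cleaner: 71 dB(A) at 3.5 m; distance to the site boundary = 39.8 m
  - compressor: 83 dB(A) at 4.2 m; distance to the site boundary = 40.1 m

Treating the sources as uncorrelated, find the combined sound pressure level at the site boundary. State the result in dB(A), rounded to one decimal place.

78.7 dB(A)

First find each source's level at the receiver (point-source: −20·log₁₀(r/r_ref)), then combine on an intensity basis.
vacuum pump: 72 − 20·log₁₀(57.5/4.2) = 72 − 22.73 = 49.27 dB(A).
blower: 93 − 20·log₁₀(10.0/1.9) = 93 − 14.42 = 78.58 dB(A).
ultrasonic cleaner: 71 − 20·log₁₀(39.8/3.5) = 71 − 21.12 = 49.88 dB(A).
compressor: 83 − 20·log₁₀(40.1/4.2) = 83 − 19.60 = 63.40 dB(A).
Σ 10^(L/10) = 7.440e+07 → L_total = 10·log₁₀(7.440e+07) = 78.72 dB(A).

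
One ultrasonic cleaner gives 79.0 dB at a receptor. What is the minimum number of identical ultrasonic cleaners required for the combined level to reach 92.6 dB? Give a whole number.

23

N identical sources give L₁ + 10·log₁₀ N, so require 10·log₁₀ N ≥ 92.6 − 79.0 = 13.6 dB.
N ≥ 10^(13.6/10) = 22.909, so N = 23.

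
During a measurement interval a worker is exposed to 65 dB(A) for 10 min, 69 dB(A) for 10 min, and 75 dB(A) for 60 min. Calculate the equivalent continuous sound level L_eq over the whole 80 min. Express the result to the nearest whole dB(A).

74 dB(A)

Weight each interval's intensity by its duration and average over T = 80 min:
Σ tᵢ·10^(Lᵢ/10) = 10·10^(65/10) + 10·10^(69/10) + 60·10^(75/10) = 2.008e+09.
L_eq = 10·log₁₀(2.008e+09/80) = 74.00 dB(A).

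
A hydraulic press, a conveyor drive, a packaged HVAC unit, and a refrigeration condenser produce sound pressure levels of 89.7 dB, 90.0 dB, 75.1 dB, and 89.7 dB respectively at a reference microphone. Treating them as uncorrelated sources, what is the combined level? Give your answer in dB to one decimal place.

94.6 dB

For uncorrelated sources the intensities add, so convert each level to linear form, sum, and take 10·log₁₀ of the total.
Σ 10^(L/10) = 10^(89.7/10) + 10^(90.0/10) + 10^(75.1/10) + 10^(89.7/10) = 2.899e+09.
L_total = 10·log₁₀(2.899e+09) = 94.62 dB.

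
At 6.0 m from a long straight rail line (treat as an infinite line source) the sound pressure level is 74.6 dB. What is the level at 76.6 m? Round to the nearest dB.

64 dB

For a line source, L₂ = L₁ − 10·log₁₀(r₂/r₁).
L₂ = 74.6 − 10·log₁₀(76.6/6.0) = 74.6 − 11.061 = 63.54 dB.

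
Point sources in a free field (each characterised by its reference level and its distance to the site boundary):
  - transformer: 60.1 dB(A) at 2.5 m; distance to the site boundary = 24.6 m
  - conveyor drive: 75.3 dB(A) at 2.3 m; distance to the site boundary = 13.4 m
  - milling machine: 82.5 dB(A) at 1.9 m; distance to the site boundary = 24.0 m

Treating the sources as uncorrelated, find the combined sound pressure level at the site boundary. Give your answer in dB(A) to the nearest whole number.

63 dB(A)

Apply inverse-square spreading to bring every level to the receiver, then sum 10^(L/10).
transformer: 60.1 − 20·log₁₀(24.6/2.5) = 60.1 − 19.86 = 40.24 dB(A).
conveyor drive: 75.3 − 20·log₁₀(13.4/2.3) = 75.3 − 15.31 = 59.99 dB(A).
milling machine: 82.5 − 20·log₁₀(24.0/1.9) = 82.5 − 22.03 = 60.47 dB(A).
Σ 10^(L/10) = 2.123e+06 → L_total = 10·log₁₀(2.123e+06) = 63.27 dB(A).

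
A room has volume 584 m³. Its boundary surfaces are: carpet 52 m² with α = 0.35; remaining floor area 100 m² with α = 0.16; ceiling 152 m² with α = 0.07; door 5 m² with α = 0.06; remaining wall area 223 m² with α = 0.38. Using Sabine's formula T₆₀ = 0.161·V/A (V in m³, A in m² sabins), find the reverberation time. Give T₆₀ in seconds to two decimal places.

0.72 s

Total absorption A = 52·0.35 + 100·0.16 + 152·0.07 + 5·0.06 + 223·0.38 = 129.88 m² sabins.
T₆₀ = 0.161·V/A = 0.161·584/129.88 = 0.724 s.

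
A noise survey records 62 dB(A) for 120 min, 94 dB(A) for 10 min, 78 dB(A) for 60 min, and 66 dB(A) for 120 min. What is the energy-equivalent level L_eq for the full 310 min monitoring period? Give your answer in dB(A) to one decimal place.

L_eq = 10·log₁₀[(1/T)·Σ tᵢ·10^(Lᵢ/10)] with T = 310 min.
Σ tᵢ·10^(Lᵢ/10) = 120·10^(62/10) + 10·10^(94/10) + 60·10^(78/10) + 120·10^(66/10) = 2.957e+10.
L_eq = 10·log₁₀(2.957e+10/310) = 79.80 dB(A).

79.8 dB(A)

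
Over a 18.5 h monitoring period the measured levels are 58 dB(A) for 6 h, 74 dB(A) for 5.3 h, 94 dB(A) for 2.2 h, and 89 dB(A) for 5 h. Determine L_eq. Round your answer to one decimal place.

87.2 dB(A)

L_eq = 10·log₁₀[(1/T)·Σ tᵢ·10^(Lᵢ/10)] with T = 18.5 h.
Σ tᵢ·10^(Lᵢ/10) = 6·10^(58/10) + 5.3·10^(74/10) + 2.2·10^(94/10) + 5·10^(89/10) = 9.635e+09.
L_eq = 10·log₁₀(9.635e+09/18.5) = 87.17 dB(A).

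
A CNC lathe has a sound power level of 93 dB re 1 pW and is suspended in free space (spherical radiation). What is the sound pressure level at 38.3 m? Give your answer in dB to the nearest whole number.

50 dB

Free-field spherical radiation: L_p = L_w − 10·log₁₀(4π·r²), r = 38.3 m.
4π·r² = 1.843e+04 m², 10·log₁₀ of that is 42.656 dB.
L_p = 93 − 42.656 = 50.34 dB.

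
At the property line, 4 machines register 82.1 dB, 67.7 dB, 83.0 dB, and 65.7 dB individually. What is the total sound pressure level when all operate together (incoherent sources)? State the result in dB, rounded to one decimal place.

85.7 dB

For uncorrelated sources the intensities add, so convert each level to linear form, sum, and take 10·log₁₀ of the total.
Σ 10^(L/10) = 10^(82.1/10) + 10^(67.7/10) + 10^(83.0/10) + 10^(65.7/10) = 3.713e+08.
L_total = 10·log₁₀(3.713e+08) = 85.70 dB.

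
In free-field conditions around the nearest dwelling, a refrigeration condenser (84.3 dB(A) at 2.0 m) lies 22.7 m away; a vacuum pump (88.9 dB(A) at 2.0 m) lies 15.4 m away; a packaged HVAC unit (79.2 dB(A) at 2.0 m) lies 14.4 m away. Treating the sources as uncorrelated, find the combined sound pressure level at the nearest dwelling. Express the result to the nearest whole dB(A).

Propagate each source to the receiver with L = L_ref − 20·log₁₀(r/r_ref), then add intensities.
refrigeration condenser: 84.3 − 20·log₁₀(22.7/2.0) = 84.3 − 21.10 = 63.20 dB(A).
vacuum pump: 88.9 − 20·log₁₀(15.4/2.0) = 88.9 − 17.73 = 71.17 dB(A).
packaged HVAC unit: 79.2 − 20·log₁₀(14.4/2.0) = 79.2 − 17.15 = 62.05 dB(A).
Σ 10^(L/10) = 1.679e+07 → L_total = 10·log₁₀(1.679e+07) = 72.25 dB(A).

72 dB(A)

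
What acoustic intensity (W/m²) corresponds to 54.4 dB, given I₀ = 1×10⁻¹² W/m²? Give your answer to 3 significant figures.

I/I₀ = 10^(54.4/10) = 2.754e+05, so I = 2.754e+05 × 10⁻¹² W/m².

2.75e-07 W/m²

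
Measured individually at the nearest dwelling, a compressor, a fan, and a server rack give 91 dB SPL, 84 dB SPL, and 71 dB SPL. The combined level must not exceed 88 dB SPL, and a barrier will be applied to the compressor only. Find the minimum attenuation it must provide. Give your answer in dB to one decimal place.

5.4 dB

Everything except the compressor sums to 10^(84/10) + 10^(71/10) = 2.638e+08 in linear terms, 84.21 dB SPL.
The limit corresponds to 10^(88/10) = 6.310e+08; subtracting the fixed part leaves 3.672e+08 for the compressor, i.e. 85.65 dB SPL.
So the compressor must be reduced from 91 to 85.65 dB SPL: IL = 5.35 dB.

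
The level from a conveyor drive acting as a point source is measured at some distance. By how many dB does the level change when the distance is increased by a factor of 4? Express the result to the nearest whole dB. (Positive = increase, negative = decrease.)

Point-source spreading: ΔL = −20·log₁₀(r₂/r₁).
ΔL = −20·log₁₀(4) = -12.04 dB.

-12 dB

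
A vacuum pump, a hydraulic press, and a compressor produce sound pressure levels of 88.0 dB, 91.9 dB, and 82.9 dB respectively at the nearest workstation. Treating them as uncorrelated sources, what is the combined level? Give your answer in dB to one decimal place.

Incoherent sources combine by intensity addition: L_total = 10·log₁₀(Σ 10^(L_i/10)).
Σ 10^(L/10) = 10^(88.0/10) + 10^(91.9/10) + 10^(82.9/10) = 2.375e+09.
L_total = 10·log₁₀(2.375e+09) = 93.76 dB.

93.8 dB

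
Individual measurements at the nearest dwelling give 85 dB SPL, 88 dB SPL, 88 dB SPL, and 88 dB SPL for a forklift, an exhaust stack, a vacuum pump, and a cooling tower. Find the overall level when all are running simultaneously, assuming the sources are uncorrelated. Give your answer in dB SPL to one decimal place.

93.4 dB SPL

For uncorrelated sources the intensities add, so convert each level to linear form, sum, and take 10·log₁₀ of the total.
Σ 10^(L/10) = 10^(85/10) + 10^(88/10) + 10^(88/10) + 10^(88/10) = 2.209e+09.
L_total = 10·log₁₀(2.209e+09) = 93.44 dB SPL.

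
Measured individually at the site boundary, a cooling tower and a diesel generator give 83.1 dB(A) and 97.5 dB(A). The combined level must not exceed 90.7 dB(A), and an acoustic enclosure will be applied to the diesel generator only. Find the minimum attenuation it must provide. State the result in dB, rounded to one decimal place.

7.6 dB

The untreated sources together contribute 10^(83.1/10) = 2.042e+08, i.e. 83.10 dB(A).
To meet 90.7 dB(A) overall, the treated diesel generator may contribute at most 10^(90.7/10) − 2.042e+08 = 9.707e+08, i.e. 89.87 dB(A).
So the diesel generator must be reduced from 97.5 to 89.87 dB(A): IL = 7.63 dB.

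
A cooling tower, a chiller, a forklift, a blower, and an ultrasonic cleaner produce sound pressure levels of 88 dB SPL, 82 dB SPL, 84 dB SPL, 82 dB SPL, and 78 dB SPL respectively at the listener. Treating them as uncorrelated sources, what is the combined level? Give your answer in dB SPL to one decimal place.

91.0 dB SPL

Incoherent sources combine by intensity addition: L_total = 10·log₁₀(Σ 10^(L_i/10)).
Σ 10^(L/10) = 10^(88/10) + 10^(82/10) + 10^(84/10) + 10^(82/10) + 10^(78/10) = 1.262e+09.
L_total = 10·log₁₀(1.262e+09) = 91.01 dB SPL.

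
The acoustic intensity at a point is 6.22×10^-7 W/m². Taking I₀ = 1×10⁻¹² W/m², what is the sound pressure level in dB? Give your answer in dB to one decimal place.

L = 10·log₁₀(I/I₀) = 10·log₁₀(6.22×10^-7/10⁻¹²) = 10·log₁₀(6.22×10^5).
L = 10·(0.7938 + 5) = 57.94 dB.

57.9 dB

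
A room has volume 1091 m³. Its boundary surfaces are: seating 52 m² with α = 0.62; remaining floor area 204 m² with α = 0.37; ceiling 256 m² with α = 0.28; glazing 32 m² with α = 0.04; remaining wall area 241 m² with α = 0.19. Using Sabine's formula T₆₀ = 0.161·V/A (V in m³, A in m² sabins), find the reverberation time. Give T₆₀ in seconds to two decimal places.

A = Σ Sᵢαᵢ = 52·0.62 + 204·0.37 + 256·0.28 + 32·0.04 + 241·0.19 = 226.47 m².
T₆₀ = 0.161 × 1091 / 226.47 = 0.776 s.

0.78 s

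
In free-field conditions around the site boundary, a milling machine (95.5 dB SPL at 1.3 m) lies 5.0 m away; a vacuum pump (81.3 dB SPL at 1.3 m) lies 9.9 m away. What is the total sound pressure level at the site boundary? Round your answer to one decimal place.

83.8 dB SPL

Propagate each source to the receiver with L = L_ref − 20·log₁₀(r/r_ref), then add intensities.
milling machine: 95.5 − 20·log₁₀(5.0/1.3) = 95.5 − 11.70 = 83.80 dB SPL.
vacuum pump: 81.3 − 20·log₁₀(9.9/1.3) = 81.3 − 17.63 = 63.67 dB SPL.
Σ 10^(L/10) = 2.422e+08 → L_total = 10·log₁₀(2.422e+08) = 83.84 dB SPL.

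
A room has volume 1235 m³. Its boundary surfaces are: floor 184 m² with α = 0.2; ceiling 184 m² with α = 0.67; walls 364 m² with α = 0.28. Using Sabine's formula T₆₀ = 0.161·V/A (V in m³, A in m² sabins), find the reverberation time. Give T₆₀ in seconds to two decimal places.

A = Σ Sᵢαᵢ = 184·0.2 + 184·0.67 + 364·0.28 = 262.00 m².
T₆₀ = 0.161·V/A = 0.161·1235/262.00 = 0.759 s.

0.76 s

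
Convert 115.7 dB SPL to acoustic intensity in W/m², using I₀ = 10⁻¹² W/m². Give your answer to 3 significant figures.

0.372 W/m²

L = 10·log₁₀(I/I₀) ⇒ I = I₀·10^(L/10) = 10⁻¹² × 10^11.57.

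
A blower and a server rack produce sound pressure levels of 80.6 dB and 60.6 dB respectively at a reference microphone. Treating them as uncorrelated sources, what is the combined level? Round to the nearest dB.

81 dB

For uncorrelated sources the intensities add, so convert each level to linear form, sum, and take 10·log₁₀ of the total.
Σ 10^(L/10) = 10^(80.6/10) + 10^(60.6/10) = 1.160e+08.
L_total = 10·log₁₀(1.160e+08) = 80.64 dB.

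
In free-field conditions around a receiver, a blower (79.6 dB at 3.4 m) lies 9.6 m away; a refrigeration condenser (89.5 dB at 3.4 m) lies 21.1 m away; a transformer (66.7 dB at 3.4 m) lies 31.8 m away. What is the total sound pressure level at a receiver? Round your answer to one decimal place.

Propagate each source to the receiver with L = L_ref − 20·log₁₀(r/r_ref), then add intensities.
blower: 79.6 − 20·log₁₀(9.6/3.4) = 79.6 − 9.02 = 70.58 dB.
refrigeration condenser: 89.5 − 20·log₁₀(21.1/3.4) = 89.5 − 15.86 = 73.64 dB.
transformer: 66.7 − 20·log₁₀(31.8/3.4) = 66.7 − 19.42 = 47.28 dB.
Σ 10^(L/10) = 3.463e+07 → L_total = 10·log₁₀(3.463e+07) = 75.40 dB.

75.4 dB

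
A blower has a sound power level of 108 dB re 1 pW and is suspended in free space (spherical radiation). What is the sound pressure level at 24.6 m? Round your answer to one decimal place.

Free-field spherical radiation: L_p = L_w − 10·log₁₀(4π·r²), r = 24.6 m.
4π·r² = 7605 m², 10·log₁₀ of that is 38.811 dB.
L_p = 108 − 38.811 = 69.19 dB.

69.2 dB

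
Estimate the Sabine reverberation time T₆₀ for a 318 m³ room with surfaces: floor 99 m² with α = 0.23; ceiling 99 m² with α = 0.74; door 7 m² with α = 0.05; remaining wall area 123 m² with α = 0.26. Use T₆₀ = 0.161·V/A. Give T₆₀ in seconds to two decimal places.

0.40 s

A = Σ Sᵢαᵢ = 99·0.23 + 99·0.74 + 7·0.05 + 123·0.26 = 128.36 m².
T₆₀ = 0.161 × 318 / 128.36 = 0.399 s.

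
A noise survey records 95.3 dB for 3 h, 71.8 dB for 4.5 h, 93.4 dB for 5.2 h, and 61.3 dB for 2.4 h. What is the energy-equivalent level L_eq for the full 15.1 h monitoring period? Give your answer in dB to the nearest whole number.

Weight each interval's intensity by its duration and average over T = 15.1 h:
Σ tᵢ·10^(Lᵢ/10) = 3·10^(95.3/10) + 4.5·10^(71.8/10) + 5.2·10^(93.4/10) + 2.4·10^(61.3/10) = 2.161e+10.
L_eq = 10·log₁₀(2.161e+10/15.1) = 91.56 dB.

92 dB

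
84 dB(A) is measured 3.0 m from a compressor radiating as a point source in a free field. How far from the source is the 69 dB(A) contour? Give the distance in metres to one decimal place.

16.9 m

The 15.0 dB drop corresponds to a distance ratio of 10^(15.0/20) for a point source.
r₂ = 3.0·10^((84−69)/20) = 3.0·10^(15.0/20) = 16.87 m.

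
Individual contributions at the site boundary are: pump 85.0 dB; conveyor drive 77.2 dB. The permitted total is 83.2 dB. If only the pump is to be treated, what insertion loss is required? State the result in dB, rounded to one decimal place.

3.1 dB

Fixed contribution from the other source: Σ 10^(L/10) = 10^(77.2/10) = 5.248e+07 (77.20 dB).
To meet 83.2 dB overall, the treated pump may contribute at most 10^(83.2/10) − 5.248e+07 = 1.564e+08, i.e. 81.94 dB.
So the pump must be reduced from 85.0 to 81.94 dB: IL = 3.06 dB.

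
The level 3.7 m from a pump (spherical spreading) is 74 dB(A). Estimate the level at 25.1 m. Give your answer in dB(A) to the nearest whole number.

For a point source, L₂ = L₁ − 20·log₁₀(r₂/r₁).
L₂ = 74 − 20·log₁₀(25.1/3.7) = 74 − 16.629 = 57.37 dB(A).

57 dB(A)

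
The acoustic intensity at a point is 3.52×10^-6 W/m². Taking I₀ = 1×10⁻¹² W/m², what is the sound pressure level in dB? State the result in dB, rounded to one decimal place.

65.5 dB

I/I₀ = 3.52×10^-6/10⁻¹² = 3.52×10^6, and L = 10·log₁₀(I/I₀).
L = 10·(0.5465 + 6) = 65.47 dB.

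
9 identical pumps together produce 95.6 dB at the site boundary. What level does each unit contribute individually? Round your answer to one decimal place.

For N identical incoherent sources L_total = L₁ + 10·log₁₀ N, so L₁ = 95.6 − 10·log₁₀(9) = 95.6 − 9.542.

86.1 dB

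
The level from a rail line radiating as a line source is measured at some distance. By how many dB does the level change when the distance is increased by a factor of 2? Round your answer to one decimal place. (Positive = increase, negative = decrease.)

With cylindrical spreading the level changes by −10·log₁₀(r₂/r₁).
ΔL = −10·log₁₀(2) = -3.01 dB.

-3.0 dB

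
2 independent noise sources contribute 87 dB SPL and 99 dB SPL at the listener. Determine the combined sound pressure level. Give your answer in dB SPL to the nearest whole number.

99 dB SPL

Incoherent sources combine by intensity addition: L_total = 10·log₁₀(Σ 10^(L_i/10)).
Σ 10^(L/10) = 10^(87/10) + 10^(99/10) = 8.444e+09.
L_total = 10·log₁₀(8.444e+09) = 99.27 dB SPL.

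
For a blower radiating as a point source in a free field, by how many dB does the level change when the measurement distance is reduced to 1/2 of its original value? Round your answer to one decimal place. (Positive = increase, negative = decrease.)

Point-source spreading: ΔL = −20·log₁₀(r₂/r₁).
ΔL = −20·log₁₀(0.5) = +6.02 dB.

+6.0 dB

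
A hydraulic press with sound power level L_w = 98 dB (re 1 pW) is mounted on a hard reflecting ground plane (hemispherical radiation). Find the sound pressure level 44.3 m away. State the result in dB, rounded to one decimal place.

Free-field hemispherical radiation: L_p = L_w − 10·log₁₀(2π·r²), r = 44.3 m.
2π·r² = 1.233e+04 m², 10·log₁₀ of that is 40.910 dB.
L_p = 98 − 40.910 = 57.09 dB.

57.1 dB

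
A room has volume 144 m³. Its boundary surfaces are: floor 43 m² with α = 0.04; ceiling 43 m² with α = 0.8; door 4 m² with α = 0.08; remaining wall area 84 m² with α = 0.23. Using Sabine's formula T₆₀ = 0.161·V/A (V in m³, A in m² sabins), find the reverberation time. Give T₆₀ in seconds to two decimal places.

0.42 s

Total absorption A = 43·0.04 + 43·0.8 + 4·0.08 + 84·0.23 = 55.76 m² sabins.
T₆₀ = 0.161 × 144 / 55.76 = 0.416 s.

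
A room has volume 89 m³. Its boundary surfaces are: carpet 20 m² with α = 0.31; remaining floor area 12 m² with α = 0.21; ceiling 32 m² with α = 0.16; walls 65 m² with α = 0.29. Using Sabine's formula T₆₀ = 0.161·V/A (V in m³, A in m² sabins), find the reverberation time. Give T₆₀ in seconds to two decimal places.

0.44 s

Summing Sᵢαᵢ: 20·0.31 + 12·0.21 + 32·0.16 + 65·0.29 = 32.69 m².
T₆₀ = 0.161·V/A = 0.161·89/32.69 = 0.438 s.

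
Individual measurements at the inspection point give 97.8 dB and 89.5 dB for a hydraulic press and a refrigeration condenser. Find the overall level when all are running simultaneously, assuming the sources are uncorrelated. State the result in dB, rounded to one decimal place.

98.4 dB

Incoherent sources combine by intensity addition: L_total = 10·log₁₀(Σ 10^(L_i/10)).
Σ 10^(L/10) = 10^(97.8/10) + 10^(89.5/10) = 6.917e+09.
L_total = 10·log₁₀(6.917e+09) = 98.40 dB.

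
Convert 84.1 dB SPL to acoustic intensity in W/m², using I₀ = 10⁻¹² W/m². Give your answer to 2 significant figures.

I/I₀ = 10^(84.1/10) = 2.57e+08, so I = 2.57e+08 × 10⁻¹² W/m².

0.00026 W/m²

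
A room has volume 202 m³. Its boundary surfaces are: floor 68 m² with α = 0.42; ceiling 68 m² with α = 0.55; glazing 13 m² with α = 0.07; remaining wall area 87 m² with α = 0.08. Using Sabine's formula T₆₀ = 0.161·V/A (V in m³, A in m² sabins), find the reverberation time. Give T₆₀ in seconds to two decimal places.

Total absorption A = 68·0.42 + 68·0.55 + 13·0.07 + 87·0.08 = 73.83 m² sabins.
T₆₀ = 0.161·V/A = 0.161·202/73.83 = 0.440 s.

0.44 s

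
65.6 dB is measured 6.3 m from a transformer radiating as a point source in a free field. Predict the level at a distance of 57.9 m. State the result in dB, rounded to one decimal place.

46.3 dB

For a point source, L₂ = L₁ − 20·log₁₀(r₂/r₁).
L₂ = 65.6 − 20·log₁₀(57.9/6.3) = 65.6 − 19.267 = 46.33 dB.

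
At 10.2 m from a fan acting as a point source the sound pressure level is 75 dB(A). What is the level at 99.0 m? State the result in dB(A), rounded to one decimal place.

For a point source, L₂ = L₁ − 20·log₁₀(r₂/r₁).
L₂ = 75 − 20·log₁₀(99.0/10.2) = 75 − 19.741 = 55.26 dB(A).

55.3 dB(A)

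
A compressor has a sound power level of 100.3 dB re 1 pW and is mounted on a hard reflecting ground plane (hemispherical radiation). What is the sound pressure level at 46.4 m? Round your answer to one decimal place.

L_p = L_w − 10·log₁₀(2π·r²) with r = 46.4 m.
2π·r² = 1.353e+04 m², 10·log₁₀ of that is 41.312 dB.
L_p = 100.3 − 41.312 = 58.99 dB.

59.0 dB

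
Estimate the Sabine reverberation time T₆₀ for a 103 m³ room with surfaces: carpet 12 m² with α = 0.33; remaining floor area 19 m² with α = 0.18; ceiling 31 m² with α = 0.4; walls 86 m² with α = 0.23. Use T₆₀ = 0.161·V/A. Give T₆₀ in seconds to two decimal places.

0.42 s

A = Σ Sᵢαᵢ = 12·0.33 + 19·0.18 + 31·0.4 + 86·0.23 = 39.56 m².
T₆₀ = 0.161·V/A = 0.161·103/39.56 = 0.419 s.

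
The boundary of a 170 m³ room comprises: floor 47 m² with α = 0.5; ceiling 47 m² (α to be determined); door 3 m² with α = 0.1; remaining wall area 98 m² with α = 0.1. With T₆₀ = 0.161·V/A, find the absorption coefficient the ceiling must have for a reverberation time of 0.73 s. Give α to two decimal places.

0.08

From T₆₀ = 0.161·V/A, the target T₆₀ = 0.73 s needs A = 0.161·170/0.73 = 37.49 m².
Absorption from the other surfaces = 47·0.5 + 3·0.1 + 98·0.1 = 33.60 m², so the ceiling must supply 3.89 m² over 47 m².
α = 3.89/47 = 0.083.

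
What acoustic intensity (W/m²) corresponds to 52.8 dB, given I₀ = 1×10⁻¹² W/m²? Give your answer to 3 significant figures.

1.91e-07 W/m²

L = 10·log₁₀(I/I₀) ⇒ I = I₀·10^(L/10) = 10⁻¹² × 10^5.28.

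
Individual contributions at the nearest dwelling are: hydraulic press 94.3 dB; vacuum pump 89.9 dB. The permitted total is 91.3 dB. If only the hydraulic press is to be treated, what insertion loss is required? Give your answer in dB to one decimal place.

8.6 dB

Fixed contribution from the other source: Σ 10^(L/10) = 10^(89.9/10) = 9.772e+08 (89.90 dB).
To meet 91.3 dB overall, the treated hydraulic press may contribute at most 10^(91.3/10) − 9.772e+08 = 3.717e+08, i.e. 85.70 dB.
Required insertion loss = 94.3 − 85.70 = 8.60 dB.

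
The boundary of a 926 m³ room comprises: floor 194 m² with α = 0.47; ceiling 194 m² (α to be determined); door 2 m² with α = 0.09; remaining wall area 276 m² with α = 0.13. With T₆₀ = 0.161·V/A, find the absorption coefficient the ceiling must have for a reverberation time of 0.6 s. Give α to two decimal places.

0.62

From T₆₀ = 0.161·V/A, the target T₆₀ = 0.6 s needs A = 0.161·926/0.6 = 248.48 m².
Absorption from the other surfaces = 194·0.47 + 2·0.09 + 276·0.13 = 127.24 m², so the ceiling must supply 121.24 m² over 194 m².
α = 121.24/194 = 0.625.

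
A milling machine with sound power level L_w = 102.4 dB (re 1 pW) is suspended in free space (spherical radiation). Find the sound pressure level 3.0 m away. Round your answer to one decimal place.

The power spreads over a sphere of area 4π·r², so L_p = L_w − 10·log₁₀(4π·r²).
4π·r² = 113.1 m², 10·log₁₀ of that is 20.535 dB.
L_p = 102.4 − 20.535 = 81.87 dB.

81.9 dB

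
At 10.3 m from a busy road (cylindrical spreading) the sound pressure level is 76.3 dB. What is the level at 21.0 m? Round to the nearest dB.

73 dB

Cylindrical spreading from a line source gives a 10·log₁₀(r₂/r₁) drop.
L₂ = 76.3 − 10·log₁₀(21.0/10.3) = 76.3 − 3.094 = 73.21 dB.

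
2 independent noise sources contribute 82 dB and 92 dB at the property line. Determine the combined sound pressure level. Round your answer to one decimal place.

For uncorrelated sources the intensities add, so convert each level to linear form, sum, and take 10·log₁₀ of the total.
Σ 10^(L/10) = 10^(82/10) + 10^(92/10) = 1.743e+09.
L_total = 10·log₁₀(1.743e+09) = 92.41 dB.

92.4 dB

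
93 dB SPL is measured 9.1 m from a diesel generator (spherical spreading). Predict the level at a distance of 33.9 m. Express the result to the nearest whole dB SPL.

82 dB SPL

For a point source, L₂ = L₁ − 20·log₁₀(r₂/r₁).
L₂ = 93 − 20·log₁₀(33.9/9.1) = 93 − 11.423 = 81.58 dB SPL.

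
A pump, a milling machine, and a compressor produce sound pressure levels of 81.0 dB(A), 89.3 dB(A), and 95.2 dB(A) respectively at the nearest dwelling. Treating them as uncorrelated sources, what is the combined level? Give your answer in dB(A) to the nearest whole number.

96 dB(A)

For uncorrelated sources the intensities add, so convert each level to linear form, sum, and take 10·log₁₀ of the total.
Σ 10^(L/10) = 10^(81.0/10) + 10^(89.3/10) + 10^(95.2/10) = 4.288e+09.
L_total = 10·log₁₀(4.288e+09) = 96.32 dB(A).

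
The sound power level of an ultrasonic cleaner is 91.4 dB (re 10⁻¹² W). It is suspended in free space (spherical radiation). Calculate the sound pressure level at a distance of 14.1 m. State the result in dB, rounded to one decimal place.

L_p = L_w − 10·log₁₀(4π·r²) with r = 14.1 m.
4π·r² = 2498 m², 10·log₁₀ of that is 33.976 dB.
L_p = 91.4 − 33.976 = 57.42 dB.

57.4 dB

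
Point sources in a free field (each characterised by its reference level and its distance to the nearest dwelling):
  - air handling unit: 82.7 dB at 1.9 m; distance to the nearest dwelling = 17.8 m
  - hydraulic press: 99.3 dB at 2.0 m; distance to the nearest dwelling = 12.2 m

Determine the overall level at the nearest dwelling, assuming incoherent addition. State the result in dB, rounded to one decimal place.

First find each source's level at the receiver (point-source: −20·log₁₀(r/r_ref)), then combine on an intensity basis.
air handling unit: 82.7 − 20·log₁₀(17.8/1.9) = 82.7 − 19.43 = 63.27 dB.
hydraulic press: 99.3 − 20·log₁₀(12.2/2.0) = 99.3 − 15.71 = 83.59 dB.
Σ 10^(L/10) = 2.309e+08 → L_total = 10·log₁₀(2.309e+08) = 83.63 dB.

83.6 dB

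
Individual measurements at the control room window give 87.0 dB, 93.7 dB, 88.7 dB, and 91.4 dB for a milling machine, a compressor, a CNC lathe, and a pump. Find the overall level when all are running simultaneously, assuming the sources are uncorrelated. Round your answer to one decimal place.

97.0 dB

For uncorrelated sources the intensities add, so convert each level to linear form, sum, and take 10·log₁₀ of the total.
Σ 10^(L/10) = 10^(87.0/10) + 10^(93.7/10) + 10^(88.7/10) + 10^(91.4/10) = 4.967e+09.
L_total = 10·log₁₀(4.967e+09) = 96.96 dB.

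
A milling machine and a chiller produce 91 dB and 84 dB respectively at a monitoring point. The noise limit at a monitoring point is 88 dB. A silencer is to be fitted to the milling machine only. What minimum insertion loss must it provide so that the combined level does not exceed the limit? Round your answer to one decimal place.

The untreated sources together contribute 10^(84/10) = 2.512e+08, i.e. 84.00 dB.
The limit corresponds to 10^(88/10) = 6.310e+08; subtracting the fixed part leaves 3.798e+08 for the milling machine, i.e. 85.80 dB.
Required insertion loss = 91 − 85.80 = 5.20 dB.

5.2 dB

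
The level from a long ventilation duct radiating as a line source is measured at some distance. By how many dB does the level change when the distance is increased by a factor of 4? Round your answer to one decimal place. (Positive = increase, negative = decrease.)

-6.0 dB

Line-source spreading: ΔL = −10·log₁₀(r₂/r₁).
ΔL = −10·log₁₀(4) = -6.02 dB.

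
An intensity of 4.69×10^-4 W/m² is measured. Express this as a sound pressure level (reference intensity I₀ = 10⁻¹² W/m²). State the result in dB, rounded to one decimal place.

86.7 dB

L = 10·log₁₀(I/I₀) = 10·log₁₀(4.69×10^-4/10⁻¹²) = 10·log₁₀(4.69×10^8).
L = 10·(0.6712 + 8) = 86.71 dB.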